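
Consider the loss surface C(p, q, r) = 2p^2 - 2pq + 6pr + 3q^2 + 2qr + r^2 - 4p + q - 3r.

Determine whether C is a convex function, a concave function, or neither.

neither

C is quadratic, so its Hessian is the constant matrix H = [[4, -2, 6], [-2, 6, 2], [6, 2, 2]].
Leading principal minors: 4, 20, -240.
Neither pattern holds ⇒ H is indefinite ⇒ neither convex nor concave.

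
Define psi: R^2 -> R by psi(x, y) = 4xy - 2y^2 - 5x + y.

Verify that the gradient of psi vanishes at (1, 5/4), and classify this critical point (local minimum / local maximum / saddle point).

∇psi = (4y - 5, 4x - 4y + 1); substituting (1, 5/4) gives ∇psi = (0, 0), so (1, 5/4) is indeed a critical point.
The Hessian of psi is constant: H = [[0, 4], [4, -4]].
det(H) = 0·(-4) − 4² = -16.
Since det(H) < 0, H is indefinite and the critical point is a saddle point.

saddle point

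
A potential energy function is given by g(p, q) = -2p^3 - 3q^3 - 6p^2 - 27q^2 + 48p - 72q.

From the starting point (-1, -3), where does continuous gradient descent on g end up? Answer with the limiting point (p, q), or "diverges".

(-4, -4)

g is separable, so gradient descent decouples: p follows -∂g/∂p, q follows -∂g/∂q.
∂g/∂p = -6(p - 2)(p + 4); at p=-1 this is 54, so p decreases.
∂g/∂q = -9(q + 2)(q + 4); at q=-3 this is 9, so q decreases.
p converges to its nearest critical value -4 (a local min of the p-part); q converges to -4. The iterate converges to (-4, -4).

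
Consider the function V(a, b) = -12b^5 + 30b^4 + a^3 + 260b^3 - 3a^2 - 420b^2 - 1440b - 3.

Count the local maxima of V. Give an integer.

2

V separates as a function of a plus a function of b, so ∇V=0 decouples.
∂V/∂a = 3a(a - 2) = 0 at a ∈ {0, 2}; ∂V/∂b = -60(b - 4)(b - 2)(b + 1)(b + 3) = 0 at b ∈ {-3, -1, 2, 4}.
The Hessian is diagonal: diag(V_aa, V_bb). Second derivatives: V_aa(0)=-6, V_aa(2)=6; V_bb(-3)=4200, V_bb(-1)=-1800, V_bb(2)=1800, V_bb(4)=-4200.
Local maxima occur where both diagonal entries negative: (0, -1), (0, 4). Count: 2.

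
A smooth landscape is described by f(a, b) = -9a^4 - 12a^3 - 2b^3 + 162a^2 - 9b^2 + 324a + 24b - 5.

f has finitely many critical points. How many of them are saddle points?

3

f separates as a function of a plus a function of b, so ∇f=0 decouples.
∂f/∂a = -36(a - 3)(a + 1)(a + 3) = 0 at a ∈ {-3, -1, 3}; ∂f/∂b = -6(b - 1)(b + 4) = 0 at b ∈ {-4, 1}.
The Hessian is diagonal: diag(f_aa, f_bb). Second derivatives: f_aa(-3)=-432, f_aa(-1)=288, f_aa(3)=-864; f_bb(-4)=30, f_bb(1)=-30.
Saddle points occur where the two diagonal entries have opposite signs: (-3, -4), (-1, 1), (3, -4). Count: 3.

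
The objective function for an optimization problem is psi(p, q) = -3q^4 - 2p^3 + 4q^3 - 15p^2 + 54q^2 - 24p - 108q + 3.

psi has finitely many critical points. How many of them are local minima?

psi separates as a function of p plus a function of q, so ∇psi=0 decouples.
∂psi/∂p = -6(p + 1)(p + 4) = 0 at p ∈ {-4, -1}; ∂psi/∂q = -12(q - 3)(q - 1)(q + 3) = 0 at q ∈ {-3, 1, 3}.
The Hessian is diagonal: diag(psi_pp, psi_qq). Second derivatives: psi_pp(-4)=18, psi_pp(-1)=-18; psi_qq(-3)=-288, psi_qq(1)=96, psi_qq(3)=-144.
Local minima occur where both diagonal entries positive: (-4, 1). Count: 1.

1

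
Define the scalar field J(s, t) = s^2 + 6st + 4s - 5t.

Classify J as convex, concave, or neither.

neither

J is quadratic, so its Hessian is the constant matrix H = [[2, 6], [6, 0]].
det(H) = -36, tr(H) = 2.
det(H) < 0, so H is indefinite: neither convex nor concave.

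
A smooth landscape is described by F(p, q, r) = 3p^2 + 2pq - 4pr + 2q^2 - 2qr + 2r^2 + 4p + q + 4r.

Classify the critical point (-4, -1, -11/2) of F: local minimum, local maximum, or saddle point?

local minimum

The Hessian is constant: H = [[6, 2, -4], [2, 4, -2], [-4, -2, 4]].
Leading principal minors: Δ₁ = 6, Δ₂ = 20, Δ₃ = 24.
All leading minors are positive, so H is positive definite: a local minimum.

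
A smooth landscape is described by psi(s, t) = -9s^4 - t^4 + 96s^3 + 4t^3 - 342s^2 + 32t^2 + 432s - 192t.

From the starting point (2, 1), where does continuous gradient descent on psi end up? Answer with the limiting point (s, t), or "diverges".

psi is separable, so gradient descent decouples: s follows -∂psi/∂s, t follows -∂psi/∂t.
∂psi/∂s = -36(s - 4)(s - 3)(s - 1); at s=2 this is -72, so s increases.
∂psi/∂t = -4(t - 4)(t - 3)(t + 4); at t=1 this is -120, so t increases.
s converges to its nearest critical value 3 (a local min of the s-part); t converges to 3. The iterate converges to (3, 3).

(3, 3)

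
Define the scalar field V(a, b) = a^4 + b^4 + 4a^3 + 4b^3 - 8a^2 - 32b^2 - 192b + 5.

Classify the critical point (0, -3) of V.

local maximum

The mixed partial ∂²V/∂a∂b is 0, so the Hessian at any point is diag(V_aa, V_bb) = diag(4(3a^2 + 6a - 4), 4(3b^2 + 6b - 16)).
At (0, -3): H = diag(-16, -28).
Both eigenvalues are negative, so H is negative definite: a local maximum.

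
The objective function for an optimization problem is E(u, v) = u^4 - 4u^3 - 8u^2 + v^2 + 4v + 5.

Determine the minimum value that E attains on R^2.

E(u,v) separates as P(u) + Q(v) + 5, so its minimum is min P + min Q + 5.
P'(u) = 4u(u - 4)(u + 1) vanishes at u ∈ {-1, 0, 4}; Q'(v) = 2v + 4 vanishes at v ∈ {-2}.
Local minima of P (where P''>0): P(-1)=-3, P(4)=-128. Local minima of Q: Q(-2)=-4.
So the global minimum of E is P(4) + Q(-2) + 5 = -128 − 4 + 5 = -127, attained at (4, -2).

-127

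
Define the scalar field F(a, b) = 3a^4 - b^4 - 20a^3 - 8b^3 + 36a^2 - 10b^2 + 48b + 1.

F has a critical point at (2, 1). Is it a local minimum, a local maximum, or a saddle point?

The mixed partial ∂²F/∂a∂b is 0, so the Hessian at any point is diag(F_aa, F_bb) = diag(12(3a^2 - 10a + 6), -4(3b^2 + 12b + 5)).
At (2, 1): H = diag(-24, -80).
Both eigenvalues are negative, so H is negative definite: a local maximum.

local maximum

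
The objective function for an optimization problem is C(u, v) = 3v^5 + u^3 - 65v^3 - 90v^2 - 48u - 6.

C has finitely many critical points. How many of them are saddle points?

C separates as a function of u plus a function of v, so ∇C=0 decouples.
∂C/∂u = 3(u - 4)(u + 4) = 0 at u ∈ {-4, 4}; ∂C/∂v = 15v(v - 4)(v + 1)(v + 3) = 0 at v ∈ {-3, -1, 0, 4}.
The Hessian is diagonal: diag(C_uu, C_vv). Second derivatives: C_uu(-4)=-24, C_uu(4)=24; C_vv(-3)=-630, C_vv(-1)=150, C_vv(0)=-180, C_vv(4)=2100.
Saddle points occur where the two diagonal entries have opposite signs: (-4, -1), (-4, 4), (4, -3), (4, 0). Count: 4.

4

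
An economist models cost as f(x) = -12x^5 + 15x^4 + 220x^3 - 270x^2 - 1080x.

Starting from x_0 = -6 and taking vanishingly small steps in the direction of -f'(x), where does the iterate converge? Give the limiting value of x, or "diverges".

f'(x) = -60(x - 3)(x - 2)(x + 1)(x + 3), so f'(-6) = -64800.
Gradient descent moves in the -f' direction, i.e. x is increasing.
The nearest critical point in that direction is x = -3, where f'' = 3600 > 0 (a local minimum). The iterate converges there.

-3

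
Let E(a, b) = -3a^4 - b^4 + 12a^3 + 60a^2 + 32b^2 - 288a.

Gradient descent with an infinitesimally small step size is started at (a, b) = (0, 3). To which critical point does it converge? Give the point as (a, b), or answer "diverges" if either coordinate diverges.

(2, 0)

E is separable, so gradient descent decouples: a follows -∂E/∂a, b follows -∂E/∂b.
∂E/∂a = -12(a - 4)(a - 2)(a + 3); at a=0 this is -288, so a increases.
∂E/∂b = -4b(b - 4)(b + 4); at b=3 this is 84, so b decreases.
a converges to its nearest critical value 2 (a local min of the a-part); b converges to 0. The iterate converges to (2, 0).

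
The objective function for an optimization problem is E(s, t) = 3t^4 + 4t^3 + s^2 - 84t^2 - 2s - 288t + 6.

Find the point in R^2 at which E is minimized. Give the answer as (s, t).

(1, 4)

E(s,t) separates as P(s) + Q(t) + 6, so its minimum is min P + min Q + 6.
P'(s) = 2s - 2 vanishes at s ∈ {1}; Q'(t) = 12(t - 4)(t + 2)(t + 3) vanishes at t ∈ {-3, -2, 4}.
Local minima of P (where P''>0): P(1)=-1. Local minima of Q: Q(-3)=243, Q(4)=-1472.
So the global minimum of E is P(1) + Q(4) + 6 = -1 − 1472 + 6 = -1467, attained at (1, 4).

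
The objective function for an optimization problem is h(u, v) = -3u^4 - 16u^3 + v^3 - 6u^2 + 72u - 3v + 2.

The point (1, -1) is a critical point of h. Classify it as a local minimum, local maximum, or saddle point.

local maximum

The mixed partial ∂²h/∂u∂v is 0, so the Hessian at any point is diag(h_uu, h_vv) = diag(-12(3u^2 + 8u + 1), 6v).
At (1, -1): H = diag(-144, -6).
Both eigenvalues are negative, so H is negative definite: a local maximum.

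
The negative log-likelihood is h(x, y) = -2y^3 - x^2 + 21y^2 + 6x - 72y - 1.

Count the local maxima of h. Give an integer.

1

h separates as a function of x plus a function of y, so ∇h=0 decouples.
∂h/∂x = -2(x - 3) = 0 at x ∈ {3}; ∂h/∂y = -6(y - 4)(y - 3) = 0 at y ∈ {3, 4}.
The Hessian is diagonal: diag(h_xx, h_yy). Second derivatives: h_xx(3)=-2; h_yy(3)=6, h_yy(4)=-6.
Local maxima occur where both diagonal entries negative: (3, 4). Count: 1.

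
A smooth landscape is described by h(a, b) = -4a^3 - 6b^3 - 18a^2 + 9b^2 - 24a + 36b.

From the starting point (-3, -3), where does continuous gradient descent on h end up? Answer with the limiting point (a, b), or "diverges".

(-2, -1)

h is separable, so gradient descent decouples: a follows -∂h/∂a, b follows -∂h/∂b.
∂h/∂a = -12(a + 1)(a + 2); at a=-3 this is -24, so a increases.
∂h/∂b = -18(b - 2)(b + 1); at b=-3 this is -180, so b increases.
a converges to its nearest critical value -2 (a local min of the a-part); b converges to -1. The iterate converges to (-2, -1).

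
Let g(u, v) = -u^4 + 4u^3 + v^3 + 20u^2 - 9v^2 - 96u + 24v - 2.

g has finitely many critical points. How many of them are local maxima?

2

g separates as a function of u plus a function of v, so ∇g=0 decouples.
∂g/∂u = -4(u - 4)(u - 2)(u + 3) = 0 at u ∈ {-3, 2, 4}; ∂g/∂v = 3(v - 4)(v - 2) = 0 at v ∈ {2, 4}.
The Hessian is diagonal: diag(g_uu, g_vv). Second derivatives: g_uu(-3)=-140, g_uu(2)=40, g_uu(4)=-56; g_vv(2)=-6, g_vv(4)=6.
Local maxima occur where both diagonal entries negative: (-3, 2), (4, 2). Count: 2.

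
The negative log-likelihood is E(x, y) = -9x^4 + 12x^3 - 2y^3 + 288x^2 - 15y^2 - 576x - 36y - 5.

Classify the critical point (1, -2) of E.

The mixed partial ∂²E/∂x∂y is 0, so the Hessian at any point is diag(E_xx, E_yy) = diag(36(-3x^2 + 2x + 16), -6(2y + 5)).
At (1, -2): H = diag(540, -6).
The eigenvalues have opposite signs, so H is indefinite: a saddle point.

saddle point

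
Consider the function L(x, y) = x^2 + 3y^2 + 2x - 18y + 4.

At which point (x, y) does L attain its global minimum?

L(x,y) separates as P(x) + Q(y) + 4, so its minimum is min P + min Q + 4.
P'(x) = 2x + 2 vanishes at x ∈ {-1}; Q'(y) = 6y - 18 vanishes at y ∈ {3}.
Local minima of P (where P''>0): P(-1)=-1. Local minima of Q: Q(3)=-27.
So the global minimum of L is P(-1) + Q(3) + 4 = -1 − 27 + 4 = -24, attained at (-1, 3).

(-1, 3)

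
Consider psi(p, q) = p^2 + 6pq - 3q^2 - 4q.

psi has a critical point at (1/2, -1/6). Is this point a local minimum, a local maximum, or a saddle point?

The Hessian of psi is constant: H = [[2, 6], [6, -6]].
det(H) = 2·(-6) − 6² = -48.
Since det(H) < 0, H is indefinite and the critical point is a saddle point.

saddle point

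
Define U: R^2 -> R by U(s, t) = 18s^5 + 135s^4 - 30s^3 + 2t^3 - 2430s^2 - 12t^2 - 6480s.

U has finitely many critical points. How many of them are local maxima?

2

U separates as a function of s plus a function of t, so ∇U=0 decouples.
∂U/∂s = 90(s - 3)(s + 2)(s + 3)(s + 4) = 0 at s ∈ {-4, -3, -2, 3}; ∂U/∂t = 6t(t - 4) = 0 at t ∈ {0, 4}.
The Hessian is diagonal: diag(U_ss, U_tt). Second derivatives: U_ss(-4)=-1260, U_ss(-3)=540, U_ss(-2)=-900, U_ss(3)=18900; U_tt(0)=-24, U_tt(4)=24.
Local maxima occur where both diagonal entries negative: (-4, 0), (-2, 0). Count: 2.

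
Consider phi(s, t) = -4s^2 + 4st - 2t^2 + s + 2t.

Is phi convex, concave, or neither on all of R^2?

phi is quadratic, so its Hessian is the constant matrix H = [[-8, 4], [4, -4]].
det(H) = 16, tr(H) = -12.
det(H) > 0 and tr(H) < 0, so H is negative definite everywhere: concave.

concave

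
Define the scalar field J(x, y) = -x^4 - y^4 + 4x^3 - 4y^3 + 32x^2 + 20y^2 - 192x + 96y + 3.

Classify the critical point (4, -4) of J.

The mixed partial ∂²J/∂x∂y is 0, so the Hessian at any point is diag(J_xx, J_yy) = diag(4(-3x^2 + 6x + 16), 4(-3y^2 - 6y + 10)).
At (4, -4): H = diag(-32, -56).
Both eigenvalues are negative, so H is negative definite: a local maximum.

local maximum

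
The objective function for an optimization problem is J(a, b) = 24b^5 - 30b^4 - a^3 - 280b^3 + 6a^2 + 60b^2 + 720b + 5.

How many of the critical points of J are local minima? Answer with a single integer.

J separates as a function of a plus a function of b, so ∇J=0 decouples.
∂J/∂a = -3a(a - 4) = 0 at a ∈ {0, 4}; ∂J/∂b = 120(b - 3)(b - 1)(b + 1)(b + 2) = 0 at b ∈ {-2, -1, 1, 3}.
The Hessian is diagonal: diag(J_aa, J_bb). Second derivatives: J_aa(0)=12, J_aa(4)=-12; J_bb(-2)=-1800, J_bb(-1)=960, J_bb(1)=-1440, J_bb(3)=4800.
Local minima occur where both diagonal entries positive: (0, -1), (0, 3). Count: 2.

2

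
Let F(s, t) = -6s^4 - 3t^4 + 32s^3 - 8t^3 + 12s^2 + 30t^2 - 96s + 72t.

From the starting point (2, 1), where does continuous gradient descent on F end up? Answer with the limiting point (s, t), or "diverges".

(1, -1)

F is separable, so gradient descent decouples: s follows -∂F/∂s, t follows -∂F/∂t.
∂F/∂s = -24(s - 4)(s - 1)(s + 1); at s=2 this is 144, so s decreases.
∂F/∂t = -12(t - 2)(t + 1)(t + 3); at t=1 this is 96, so t decreases.
s converges to its nearest critical value 1 (a local min of the s-part); t converges to -1. The iterate converges to (1, -1).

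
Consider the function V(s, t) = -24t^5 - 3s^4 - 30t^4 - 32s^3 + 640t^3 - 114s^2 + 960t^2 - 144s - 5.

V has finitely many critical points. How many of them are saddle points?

6

V separates as a function of s plus a function of t, so ∇V=0 decouples.
∂V/∂s = -12(s + 1)(s + 3)(s + 4) = 0 at s ∈ {-4, -3, -1}; ∂V/∂t = -120t(t - 4)(t + 1)(t + 4) = 0 at t ∈ {-4, -1, 0, 4}.
The Hessian is diagonal: diag(V_ss, V_tt). Second derivatives: V_ss(-4)=-36, V_ss(-3)=24, V_ss(-1)=-72; V_tt(-4)=11520, V_tt(-1)=-1800, V_tt(0)=1920, V_tt(4)=-19200.
Saddle points occur where the two diagonal entries have opposite signs: (-4, -4), (-4, 0), (-3, -1), (-3, 4), (-1, -4), (-1, 0). Count: 6.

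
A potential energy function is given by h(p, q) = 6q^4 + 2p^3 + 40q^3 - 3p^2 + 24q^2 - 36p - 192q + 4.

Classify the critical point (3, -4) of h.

local minimum

The mixed partial ∂²h/∂p∂q is 0, so the Hessian at any point is diag(h_pp, h_qq) = diag(6(2p - 1), 24(3q^2 + 10q + 2)).
At (3, -4): H = diag(30, 240).
Both eigenvalues are positive, so H is positive definite: a local minimum.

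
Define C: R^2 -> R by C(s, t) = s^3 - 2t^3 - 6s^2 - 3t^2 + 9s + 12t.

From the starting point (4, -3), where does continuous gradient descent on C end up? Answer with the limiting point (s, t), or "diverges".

(3, -2)

C is separable, so gradient descent decouples: s follows -∂C/∂s, t follows -∂C/∂t.
∂C/∂s = 3(s - 3)(s - 1); at s=4 this is 9, so s decreases.
∂C/∂t = -6(t - 1)(t + 2); at t=-3 this is -24, so t increases.
s converges to its nearest critical value 3 (a local min of the s-part); t converges to -2. The iterate converges to (3, -2).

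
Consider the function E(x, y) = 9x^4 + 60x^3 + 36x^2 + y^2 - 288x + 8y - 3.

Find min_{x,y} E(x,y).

-202

E(x,y) separates as P(x) + Q(y) − 3, so its minimum is min P + min Q − 3.
P'(x) = 36(x - 1)(x + 2)(x + 4) vanishes at x ∈ {-4, -2, 1}; Q'(y) = 2y + 8 vanishes at y ∈ {-4}.
Local minima of P (where P''>0): P(-4)=192, P(1)=-183. Local minima of Q: Q(-4)=-16.
So the global minimum of E is P(1) + Q(-4) − 3 = -183 − 16 − 3 = -202, attained at (1, -4).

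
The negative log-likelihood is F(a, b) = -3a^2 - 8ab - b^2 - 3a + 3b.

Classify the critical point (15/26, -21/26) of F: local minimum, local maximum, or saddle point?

The Hessian of F is constant: H = [[-6, -8], [-8, -2]].
det(H) = (-6)·(-2) − (-8)² = -52.
Since det(H) < 0, H is indefinite and the critical point is a saddle point.

saddle point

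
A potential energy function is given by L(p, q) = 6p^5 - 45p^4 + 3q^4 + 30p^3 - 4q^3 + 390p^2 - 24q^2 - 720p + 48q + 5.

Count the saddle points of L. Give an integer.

6

L separates as a function of p plus a function of q, so ∇L=0 decouples.
∂L/∂p = 30(p - 4)(p - 3)(p - 1)(p + 2) = 0 at p ∈ {-2, 1, 3, 4}; ∂L/∂q = 12(q - 2)(q - 1)(q + 2) = 0 at q ∈ {-2, 1, 2}.
The Hessian is diagonal: diag(L_pp, L_qq). Second derivatives: L_pp(-2)=-2700, L_pp(1)=540, L_pp(3)=-300, L_pp(4)=540; L_qq(-2)=144, L_qq(1)=-36, L_qq(2)=48.
Saddle points occur where the two diagonal entries have opposite signs: (-2, -2), (-2, 2), (1, 1), (3, -2), (3, 2), (4, 1). Count: 6.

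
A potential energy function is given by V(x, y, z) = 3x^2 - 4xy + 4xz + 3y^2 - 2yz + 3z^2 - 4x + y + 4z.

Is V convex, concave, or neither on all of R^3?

convex

V is quadratic, so its Hessian is the constant matrix H = [[6, -4, 4], [-4, 6, -2], [4, -2, 6]].
Leading principal minors: 6, 20, 64.
All positive ⇒ H ≻ 0 ⇒ convex.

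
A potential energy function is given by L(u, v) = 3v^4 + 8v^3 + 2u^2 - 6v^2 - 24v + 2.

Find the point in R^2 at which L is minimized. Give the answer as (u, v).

(0, 1)

L(u,v) separates as P(u) + Q(v) + 2, so its minimum is min P + min Q + 2.
P'(u) = 4u vanishes at u ∈ {0}; Q'(v) = 12(v - 1)(v + 1)(v + 2) vanishes at v ∈ {-2, -1, 1}.
Local minima of P (where P''>0): P(0)=0. Local minima of Q: Q(-2)=8, Q(1)=-19.
So the global minimum of L is P(0) + Q(1) + 2 = 0 − 19 + 2 = -17, attained at (0, 1).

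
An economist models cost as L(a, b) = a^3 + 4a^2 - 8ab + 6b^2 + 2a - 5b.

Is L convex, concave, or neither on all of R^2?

neither

The term a^3 is cubic, so the Hessian is not constant.
∂²L/∂a² = 6a + 8, which takes both signs as a varies (negative for sufficiently negative a). A diagonal entry of the Hessian changing sign means the Hessian is neither positive- nor negative-semidefinite on all of R^2.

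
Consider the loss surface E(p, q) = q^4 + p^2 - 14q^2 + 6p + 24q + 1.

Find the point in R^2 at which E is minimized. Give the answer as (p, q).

(-3, -3)

E(p,q) separates as A(p) + B(q) + 1, so its minimum is min A + min B + 1.
A'(p) = 2p + 6 vanishes at p ∈ {-3}; B'(q) = 4(q - 2)(q - 1)(q + 3) vanishes at q ∈ {-3, 1, 2}.
Local minima of A (where A''>0): A(-3)=-9. Local minima of B: B(-3)=-117, B(2)=8.
So the global minimum of E is A(-3) + B(-3) + 1 = -9 − 117 + 1 = -125, attained at (-3, -3).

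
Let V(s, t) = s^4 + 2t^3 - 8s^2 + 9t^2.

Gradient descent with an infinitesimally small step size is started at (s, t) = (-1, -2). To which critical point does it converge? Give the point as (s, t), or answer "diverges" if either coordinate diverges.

V is separable, so gradient descent decouples: s follows -∂V/∂s, t follows -∂V/∂t.
∂V/∂s = 4s(s - 2)(s + 2); at s=-1 this is 12, so s decreases.
∂V/∂t = 6t(t + 3); at t=-2 this is -12, so t increases.
s converges to its nearest critical value -2 (a local min of the s-part); t converges to 0. The iterate converges to (-2, 0).

(-2, 0)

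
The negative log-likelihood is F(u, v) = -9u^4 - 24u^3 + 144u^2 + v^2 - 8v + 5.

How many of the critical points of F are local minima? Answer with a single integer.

F separates as a function of u plus a function of v, so ∇F=0 decouples.
∂F/∂u = -36u(u - 2)(u + 4) = 0 at u ∈ {-4, 0, 2}; ∂F/∂v = 2(v - 4) = 0 at v ∈ {4}.
The Hessian is diagonal: diag(F_uu, F_vv). Second derivatives: F_uu(-4)=-864, F_uu(0)=288, F_uu(2)=-432; F_vv(4)=2.
Local minima occur where both diagonal entries positive: (0, 4). Count: 1.

1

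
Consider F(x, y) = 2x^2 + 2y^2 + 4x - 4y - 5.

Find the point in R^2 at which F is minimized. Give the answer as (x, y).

(-1, 1)

F(x,y) separates as P(x) + Q(y) − 5, so its minimum is min P + min Q − 5.
P'(x) = 4x + 4 vanishes at x ∈ {-1}; Q'(y) = 4y - 4 vanishes at y ∈ {1}.
Local minima of P (where P''>0): P(-1)=-2. Local minima of Q: Q(1)=-2.
So the global minimum of F is P(-1) + Q(1) − 5 = -2 − 2 − 5 = -9, attained at (-1, 1).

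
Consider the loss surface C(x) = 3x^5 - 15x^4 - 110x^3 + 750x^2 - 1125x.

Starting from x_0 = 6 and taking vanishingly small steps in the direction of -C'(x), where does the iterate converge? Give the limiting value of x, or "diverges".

C'(x) = 15(x - 5)(x - 3)(x - 1)(x + 5), so C'(6) = 2475.
Gradient descent moves in the -C' direction, i.e. x is decreasing.
The nearest critical point in that direction is x = 5, where C'' = 1200 > 0 (a local minimum). The iterate converges there.

5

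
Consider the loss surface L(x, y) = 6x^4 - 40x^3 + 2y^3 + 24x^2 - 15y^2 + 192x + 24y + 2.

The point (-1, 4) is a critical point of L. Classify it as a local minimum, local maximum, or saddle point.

local minimum

The mixed partial ∂²L/∂x∂y is 0, so the Hessian at any point is diag(L_xx, L_yy) = diag(24(3x^2 - 10x + 2), 6(2y - 5)).
At (-1, 4): H = diag(360, 18).
Both eigenvalues are positive, so H is positive definite: a local minimum.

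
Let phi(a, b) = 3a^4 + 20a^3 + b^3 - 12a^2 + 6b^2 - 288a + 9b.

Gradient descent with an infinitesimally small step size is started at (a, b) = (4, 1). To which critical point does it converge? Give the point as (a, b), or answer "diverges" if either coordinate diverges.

(2, -1)

phi is separable, so gradient descent decouples: a follows -∂phi/∂a, b follows -∂phi/∂b.
∂phi/∂a = 12(a - 2)(a + 3)(a + 4); at a=4 this is 1344, so a decreases.
∂phi/∂b = 3(b + 1)(b + 3); at b=1 this is 24, so b decreases.
a converges to its nearest critical value 2 (a local min of the a-part); b converges to -1. The iterate converges to (2, -1).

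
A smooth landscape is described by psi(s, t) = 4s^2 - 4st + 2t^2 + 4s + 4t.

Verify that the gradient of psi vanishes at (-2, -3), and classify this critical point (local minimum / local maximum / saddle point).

∇psi = (8s - 4t + 4, -4s + 4t + 4); substituting (-2, -3) gives ∇psi = (0, 0), so (-2, -3) is indeed a critical point.
The Hessian of psi is constant: H = [[8, -4], [-4, 4]].
det(H) = 8·4 − (-4)² = 16.
det(H) > 0 and tr(H) = 12 > 0, so H is positive definite and the point is a local minimum.

local minimum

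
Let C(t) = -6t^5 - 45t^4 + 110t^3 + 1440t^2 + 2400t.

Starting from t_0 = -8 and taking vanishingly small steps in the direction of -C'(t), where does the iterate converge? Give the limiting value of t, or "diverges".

-5

C'(t) = -30(t - 4)(t + 1)(t + 4)(t + 5), so C'(-8) = -30240.
Gradient descent moves in the -C' direction, i.e. t is increasing.
The nearest critical point in that direction is t = -5, where C'' = 1080 > 0 (a local minimum). The iterate converges there.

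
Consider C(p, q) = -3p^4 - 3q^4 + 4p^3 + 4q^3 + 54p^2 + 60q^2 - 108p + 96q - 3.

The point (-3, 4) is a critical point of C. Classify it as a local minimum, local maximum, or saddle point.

local maximum

The mixed partial ∂²C/∂p∂q is 0, so the Hessian at any point is diag(C_pp, C_qq) = diag(12(-3p^2 + 2p + 9), 12(-3q^2 + 2q + 10)).
At (-3, 4): H = diag(-288, -360).
Both eigenvalues are negative, so H is negative definite: a local maximum.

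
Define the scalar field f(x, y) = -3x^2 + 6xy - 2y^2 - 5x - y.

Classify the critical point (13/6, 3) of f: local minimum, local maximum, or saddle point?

saddle point

The Hessian of f is constant: H = [[-6, 6], [6, -4]].
det(H) = (-6)·(-4) − 6² = -12.
Since det(H) < 0, H is indefinite and the critical point is a saddle point.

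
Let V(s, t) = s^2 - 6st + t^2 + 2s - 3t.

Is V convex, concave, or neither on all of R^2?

neither

V is quadratic, so its Hessian is the constant matrix H = [[2, -6], [-6, 2]].
det(H) = -32, tr(H) = 4.
det(H) < 0, so H is indefinite: neither convex nor concave.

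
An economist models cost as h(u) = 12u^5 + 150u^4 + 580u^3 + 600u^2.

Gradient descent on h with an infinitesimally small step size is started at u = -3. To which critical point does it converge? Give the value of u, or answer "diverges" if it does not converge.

h'(u) = 60u(u + 1)(u + 4)(u + 5), so h'(-3) = 720.
Gradient descent moves in the -h' direction, i.e. u is decreasing.
The nearest critical point in that direction is u = -4, where h'' = 720 > 0 (a local minimum). The iterate converges there.

-4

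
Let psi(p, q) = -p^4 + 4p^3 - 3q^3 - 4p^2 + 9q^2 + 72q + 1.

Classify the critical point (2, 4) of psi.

The mixed partial ∂²psi/∂p∂q is 0, so the Hessian at any point is diag(psi_pp, psi_qq) = diag(4(-3p^2 + 6p - 2), 18(-q + 1)).
At (2, 4): H = diag(-8, -54).
Both eigenvalues are negative, so H is negative definite: a local maximum.

local maximum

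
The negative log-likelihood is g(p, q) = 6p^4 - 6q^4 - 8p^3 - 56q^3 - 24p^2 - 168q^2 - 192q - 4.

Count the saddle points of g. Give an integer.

5

g separates as a function of p plus a function of q, so ∇g=0 decouples.
∂g/∂p = 24p(p - 2)(p + 1) = 0 at p ∈ {-1, 0, 2}; ∂g/∂q = -24(q + 1)(q + 2)(q + 4) = 0 at q ∈ {-4, -2, -1}.
The Hessian is diagonal: diag(g_pp, g_qq). Second derivatives: g_pp(-1)=72, g_pp(0)=-48, g_pp(2)=144; g_qq(-4)=-144, g_qq(-2)=48, g_qq(-1)=-72.
Saddle points occur where the two diagonal entries have opposite signs: (-1, -4), (-1, -1), (0, -2), (2, -4), (2, -1). Count: 5.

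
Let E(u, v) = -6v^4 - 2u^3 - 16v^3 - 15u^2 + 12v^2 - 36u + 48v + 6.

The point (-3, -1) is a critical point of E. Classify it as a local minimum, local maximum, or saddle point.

local minimum

The mixed partial ∂²E/∂u∂v is 0, so the Hessian at any point is diag(E_uu, E_vv) = diag(-6(2u + 5), 24(-3v^2 - 4v + 1)).
At (-3, -1): H = diag(6, 48).
Both eigenvalues are positive, so H is positive definite: a local minimum.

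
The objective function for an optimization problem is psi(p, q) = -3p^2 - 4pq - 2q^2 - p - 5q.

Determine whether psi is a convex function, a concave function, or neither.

concave

psi is quadratic, so its Hessian is the constant matrix H = [[-6, -4], [-4, -4]].
det(H) = 8, tr(H) = -10.
det(H) > 0 and tr(H) < 0, so H is negative definite everywhere: concave.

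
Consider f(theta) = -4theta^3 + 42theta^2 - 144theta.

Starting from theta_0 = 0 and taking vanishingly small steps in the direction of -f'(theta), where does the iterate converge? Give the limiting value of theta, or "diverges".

3

f'(theta) = -12(theta - 4)(theta - 3), so f'(0) = -144.
Gradient descent moves in the -f' direction, i.e. theta is increasing.
The nearest critical point in that direction is theta = 3, where f'' = 12 > 0 (a local minimum). The iterate converges there.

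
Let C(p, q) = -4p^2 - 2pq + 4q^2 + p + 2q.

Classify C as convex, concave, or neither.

C is quadratic, so its Hessian is the constant matrix H = [[-8, -2], [-2, 8]].
det(H) = -68, tr(H) = 0.
det(H) < 0, so H is indefinite: neither convex nor concave.

neither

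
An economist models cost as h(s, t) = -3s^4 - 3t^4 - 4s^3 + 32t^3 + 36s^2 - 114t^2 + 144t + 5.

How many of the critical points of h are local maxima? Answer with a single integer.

4

h separates as a function of s plus a function of t, so ∇h=0 decouples.
∂h/∂s = -12s(s - 2)(s + 3) = 0 at s ∈ {-3, 0, 2}; ∂h/∂t = -12(t - 4)(t - 3)(t - 1) = 0 at t ∈ {1, 3, 4}.
The Hessian is diagonal: diag(h_ss, h_tt). Second derivatives: h_ss(-3)=-180, h_ss(0)=72, h_ss(2)=-120; h_tt(1)=-72, h_tt(3)=24, h_tt(4)=-36.
Local maxima occur where both diagonal entries negative: (-3, 1), (-3, 4), (2, 1), (2, 4). Count: 4.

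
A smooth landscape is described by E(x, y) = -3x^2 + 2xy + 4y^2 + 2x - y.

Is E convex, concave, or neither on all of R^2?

neither

E is quadratic, so its Hessian is the constant matrix H = [[-6, 2], [2, 8]].
det(H) = -52, tr(H) = 2.
det(H) < 0, so H is indefinite: neither convex nor concave.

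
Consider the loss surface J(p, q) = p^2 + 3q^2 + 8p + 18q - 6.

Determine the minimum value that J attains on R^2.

J(p,q) separates as A(p) + B(q) − 6, so its minimum is min A + min B − 6.
A'(p) = 2p + 8 vanishes at p ∈ {-4}; B'(q) = 6q + 18 vanishes at q ∈ {-3}.
Local minima of A (where A''>0): A(-4)=-16. Local minima of B: B(-3)=-27.
So the global minimum of J is A(-4) + B(-3) − 6 = -16 − 27 − 6 = -49, attained at (-4, -3).

-49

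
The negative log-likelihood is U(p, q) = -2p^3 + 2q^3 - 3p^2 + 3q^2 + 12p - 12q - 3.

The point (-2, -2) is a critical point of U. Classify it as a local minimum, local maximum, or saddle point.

saddle point

The mixed partial ∂²U/∂p∂q is 0, so the Hessian at any point is diag(U_pp, U_qq) = diag(-6(2p + 1), 6(2q + 1)).
At (-2, -2): H = diag(18, -18).
The eigenvalues have opposite signs, so H is indefinite: a saddle point.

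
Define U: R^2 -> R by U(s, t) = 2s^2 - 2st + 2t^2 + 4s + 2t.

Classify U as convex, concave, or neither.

U is quadratic, so its Hessian is the constant matrix H = [[4, -2], [-2, 4]].
det(H) = 12, tr(H) = 8.
det(H) > 0 and tr(H) > 0, so H is positive definite everywhere: convex.

convex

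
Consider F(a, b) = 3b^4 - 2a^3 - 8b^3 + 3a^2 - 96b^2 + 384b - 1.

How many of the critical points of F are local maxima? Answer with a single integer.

1

F separates as a function of a plus a function of b, so ∇F=0 decouples.
∂F/∂a = -6a(a - 1) = 0 at a ∈ {0, 1}; ∂F/∂b = 12(b - 4)(b - 2)(b + 4) = 0 at b ∈ {-4, 2, 4}.
The Hessian is diagonal: diag(F_aa, F_bb). Second derivatives: F_aa(0)=6, F_aa(1)=-6; F_bb(-4)=576, F_bb(2)=-144, F_bb(4)=192.
Local maxima occur where both diagonal entries negative: (1, 2). Count: 1.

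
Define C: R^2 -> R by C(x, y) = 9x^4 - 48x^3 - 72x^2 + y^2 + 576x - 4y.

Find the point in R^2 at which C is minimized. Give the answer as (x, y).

(-2, 2)

C(x,y) separates as P(x) + Q(y), so its minimum is min P + min Q.
P'(x) = 36(x - 4)(x - 2)(x + 2) vanishes at x ∈ {-2, 2, 4}; Q'(y) = 2y - 4 vanishes at y ∈ {2}.
Local minima of P (where P''>0): P(-2)=-912, P(4)=384. Local minima of Q: Q(2)=-4.
So the global minimum of C is P(-2) + Q(2) = -912 − 4 = -916, attained at (-2, 2).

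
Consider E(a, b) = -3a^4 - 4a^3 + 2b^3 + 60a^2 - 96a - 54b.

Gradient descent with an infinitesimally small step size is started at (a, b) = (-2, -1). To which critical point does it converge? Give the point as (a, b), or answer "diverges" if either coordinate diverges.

E is separable, so gradient descent decouples: a follows -∂E/∂a, b follows -∂E/∂b.
∂E/∂a = -12(a - 2)(a - 1)(a + 4); at a=-2 this is -288, so a increases.
∂E/∂b = 6(b - 3)(b + 3); at b=-1 this is -48, so b increases.
a converges to its nearest critical value 1 (a local min of the a-part); b converges to 3. The iterate converges to (1, 3).

(1, 3)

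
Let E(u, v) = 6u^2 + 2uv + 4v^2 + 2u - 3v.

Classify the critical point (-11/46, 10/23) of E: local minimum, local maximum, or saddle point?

local minimum

The Hessian of E is constant: H = [[12, 2], [2, 8]].
det(H) = 12·8 − 2² = 92.
det(H) > 0 and tr(H) = 20 > 0, so H is positive definite and the point is a local minimum.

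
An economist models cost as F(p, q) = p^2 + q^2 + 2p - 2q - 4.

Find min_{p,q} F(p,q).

-6

F(p,q) separates as A(p) + B(q) − 4, so its minimum is min A + min B − 4.
A'(p) = 2p + 2 vanishes at p ∈ {-1}; B'(q) = 2q - 2 vanishes at q ∈ {1}.
Local minima of A (where A''>0): A(-1)=-1. Local minima of B: B(1)=-1.
So the global minimum of F is A(-1) + B(1) − 4 = -1 − 1 − 4 = -6, attained at (-1, 1).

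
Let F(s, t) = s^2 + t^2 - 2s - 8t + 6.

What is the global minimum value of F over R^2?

F(s,t) separates as P(s) + Q(t) + 6, so its minimum is min P + min Q + 6.
P'(s) = 2s - 2 vanishes at s ∈ {1}; Q'(t) = 2(t - 4) vanishes at t ∈ {4}.
Local minima of P (where P''>0): P(1)=-1. Local minima of Q: Q(4)=-16.
So the global minimum of F is P(1) + Q(4) + 6 = -1 − 16 + 6 = -11, attained at (1, 4).

-11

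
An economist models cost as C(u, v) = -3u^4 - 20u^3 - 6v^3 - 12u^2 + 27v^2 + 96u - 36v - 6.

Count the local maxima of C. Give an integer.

C separates as a function of u plus a function of v, so ∇C=0 decouples.
∂C/∂u = -12(u - 1)(u + 2)(u + 4) = 0 at u ∈ {-4, -2, 1}; ∂C/∂v = -18(v - 2)(v - 1) = 0 at v ∈ {1, 2}.
The Hessian is diagonal: diag(C_uu, C_vv). Second derivatives: C_uu(-4)=-120, C_uu(-2)=72, C_uu(1)=-180; C_vv(1)=18, C_vv(2)=-18.
Local maxima occur where both diagonal entries negative: (-4, 2), (1, 2). Count: 2.

2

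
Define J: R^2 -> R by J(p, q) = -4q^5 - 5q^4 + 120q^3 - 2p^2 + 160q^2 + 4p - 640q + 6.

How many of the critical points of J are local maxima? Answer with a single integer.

2

J separates as a function of p plus a function of q, so ∇J=0 decouples.
∂J/∂p = -4(p - 1) = 0 at p ∈ {1}; ∂J/∂q = -20(q - 4)(q - 1)(q + 2)(q + 4) = 0 at q ∈ {-4, -2, 1, 4}.
The Hessian is diagonal: diag(J_pp, J_qq). Second derivatives: J_pp(1)=-4; J_qq(-4)=1600, J_qq(-2)=-720, J_qq(1)=900, J_qq(4)=-2880.
Local maxima occur where both diagonal entries negative: (1, -2), (1, 4). Count: 2.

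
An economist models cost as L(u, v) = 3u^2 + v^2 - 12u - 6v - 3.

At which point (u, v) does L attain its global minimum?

L(u,v) separates as P(u) + Q(v) − 3, so its minimum is min P + min Q − 3.
P'(u) = 6u - 12 vanishes at u ∈ {2}; Q'(v) = 2v - 6 vanishes at v ∈ {3}.
Local minima of P (where P''>0): P(2)=-12. Local minima of Q: Q(3)=-9.
So the global minimum of L is P(2) + Q(3) − 3 = -12 − 9 − 3 = -24, attained at (2, 3).

(2, 3)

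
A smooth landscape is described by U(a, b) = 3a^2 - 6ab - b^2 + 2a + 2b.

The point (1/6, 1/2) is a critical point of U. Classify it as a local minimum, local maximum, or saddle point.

The Hessian of U is constant: H = [[6, -6], [-6, -2]].
det(H) = 6·(-2) − (-6)² = -48.
Since det(H) < 0, H is indefinite and the critical point is a saddle point.

saddle point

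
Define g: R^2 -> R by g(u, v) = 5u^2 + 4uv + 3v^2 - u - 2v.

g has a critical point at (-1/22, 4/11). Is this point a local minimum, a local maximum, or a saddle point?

local minimum

The Hessian of g is constant: H = [[10, 4], [4, 6]].
det(H) = 10·6 − 4² = 44.
det(H) > 0 and tr(H) = 16 > 0, so H is positive definite and the point is a local minimum.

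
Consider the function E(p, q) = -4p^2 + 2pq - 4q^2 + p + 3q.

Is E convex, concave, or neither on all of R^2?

concave

E is quadratic, so its Hessian is the constant matrix H = [[-8, 2], [2, -8]].
det(H) = 60, tr(H) = -16.
det(H) > 0 and tr(H) < 0, so H is negative definite everywhere: concave.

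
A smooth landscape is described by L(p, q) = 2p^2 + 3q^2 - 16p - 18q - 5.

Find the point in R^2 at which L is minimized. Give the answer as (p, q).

(4, 3)

L(p,q) separates as A(p) + B(q) − 5, so its minimum is min A + min B − 5.
A'(p) = 4p - 16 vanishes at p ∈ {4}; B'(q) = 6q - 18 vanishes at q ∈ {3}.
Local minima of A (where A''>0): A(4)=-32. Local minima of B: B(3)=-27.
So the global minimum of L is A(4) + B(3) − 5 = -32 − 27 − 5 = -64, attained at (4, 3).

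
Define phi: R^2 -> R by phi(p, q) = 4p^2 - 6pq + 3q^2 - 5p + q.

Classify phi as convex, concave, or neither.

phi is quadratic, so its Hessian is the constant matrix H = [[8, -6], [-6, 6]].
det(H) = 12, tr(H) = 14.
det(H) > 0 and tr(H) > 0, so H is positive definite everywhere: convex.

convex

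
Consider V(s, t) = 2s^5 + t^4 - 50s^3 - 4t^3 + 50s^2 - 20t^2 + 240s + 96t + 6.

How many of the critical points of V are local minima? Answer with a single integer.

4

V separates as a function of s plus a function of t, so ∇V=0 decouples.
∂V/∂s = 10(s - 3)(s - 2)(s + 1)(s + 4) = 0 at s ∈ {-4, -1, 2, 3}; ∂V/∂t = 4(t - 4)(t - 2)(t + 3) = 0 at t ∈ {-3, 2, 4}.
The Hessian is diagonal: diag(V_ss, V_tt). Second derivatives: V_ss(-4)=-1260, V_ss(-1)=360, V_ss(2)=-180, V_ss(3)=280; V_tt(-3)=140, V_tt(2)=-40, V_tt(4)=56.
Local minima occur where both diagonal entries positive: (-1, -3), (-1, 4), (3, -3), (3, 4). Count: 4.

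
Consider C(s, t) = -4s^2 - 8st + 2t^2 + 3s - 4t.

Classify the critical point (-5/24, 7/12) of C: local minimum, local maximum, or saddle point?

The Hessian of C is constant: H = [[-8, -8], [-8, 4]].
det(H) = (-8)·4 − (-8)² = -96.
Since det(H) < 0, H is indefinite and the critical point is a saddle point.

saddle point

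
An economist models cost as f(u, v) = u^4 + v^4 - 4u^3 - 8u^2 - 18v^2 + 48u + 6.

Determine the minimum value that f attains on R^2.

-155

f(u,v) separates as P(u) + Q(v) + 6, so its minimum is min P + min Q + 6.
P'(u) = 4(u - 3)(u - 2)(u + 2) vanishes at u ∈ {-2, 2, 3}; Q'(v) = 4v(v - 3)(v + 3) vanishes at v ∈ {-3, 0, 3}.
Local minima of P (where P''>0): P(-2)=-80, P(3)=45. Local minima of Q: Q(-3)=-81, Q(3)=-81.
So the global minimum of f is P(-2) + Q(-3) + 6 = -80 − 81 + 6 = -155, attained at (-2, -3).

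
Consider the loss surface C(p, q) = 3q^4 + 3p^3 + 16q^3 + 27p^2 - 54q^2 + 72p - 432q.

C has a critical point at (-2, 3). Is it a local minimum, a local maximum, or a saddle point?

The mixed partial ∂²C/∂p∂q is 0, so the Hessian at any point is diag(C_pp, C_qq) = diag(18(p + 3), 12(3q^2 + 8q - 9)).
At (-2, 3): H = diag(18, 504).
Both eigenvalues are positive, so H is positive definite: a local minimum.

local minimum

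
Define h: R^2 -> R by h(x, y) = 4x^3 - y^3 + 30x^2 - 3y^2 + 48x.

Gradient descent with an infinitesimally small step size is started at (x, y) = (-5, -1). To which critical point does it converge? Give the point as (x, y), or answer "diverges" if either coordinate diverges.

diverges

h is separable, so gradient descent decouples: x follows -∂h/∂x, y follows -∂h/∂y.
∂h/∂x = 12(x + 1)(x + 4); at x=-5 this is 48, so x decreases.
∂h/∂y = -3y(y + 2); at y=-1 this is 3, so y decreases.
The x-coordinate has no critical point in that direction and runs off to infinity.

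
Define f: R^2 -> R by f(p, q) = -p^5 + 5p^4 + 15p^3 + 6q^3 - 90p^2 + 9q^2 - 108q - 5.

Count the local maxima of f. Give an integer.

f separates as a function of p plus a function of q, so ∇f=0 decouples.
∂f/∂p = -5p(p - 4)(p - 3)(p + 3) = 0 at p ∈ {-3, 0, 3, 4}; ∂f/∂q = 18(q - 2)(q + 3) = 0 at q ∈ {-3, 2}.
The Hessian is diagonal: diag(f_pp, f_qq). Second derivatives: f_pp(-3)=630, f_pp(0)=-180, f_pp(3)=90, f_pp(4)=-140; f_qq(-3)=-90, f_qq(2)=90.
Local maxima occur where both diagonal entries negative: (0, -3), (4, -3). Count: 2.

2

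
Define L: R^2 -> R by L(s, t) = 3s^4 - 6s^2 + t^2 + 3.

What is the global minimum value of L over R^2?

L(s,t) separates as P(s) + Q(t) + 3, so its minimum is min P + min Q + 3.
P'(s) = 12s(s - 1)(s + 1) vanishes at s ∈ {-1, 0, 1}; Q'(t) = 2t vanishes at t ∈ {0}.
Local minima of P (where P''>0): P(-1)=-3, P(1)=-3. Local minima of Q: Q(0)=0.
So the global minimum of L is P(-1) + Q(0) + 3 = -3 + 0 + 3 = 0, attained at (-1, 0).

0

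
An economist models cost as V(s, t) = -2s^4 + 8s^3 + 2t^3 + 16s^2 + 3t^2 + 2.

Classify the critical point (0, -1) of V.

The mixed partial ∂²V/∂s∂t is 0, so the Hessian at any point is diag(V_ss, V_tt) = diag(8(-3s^2 + 6s + 4), 6(2t + 1)).
At (0, -1): H = diag(32, -6).
The eigenvalues have opposite signs, so H is indefinite: a saddle point.

saddle point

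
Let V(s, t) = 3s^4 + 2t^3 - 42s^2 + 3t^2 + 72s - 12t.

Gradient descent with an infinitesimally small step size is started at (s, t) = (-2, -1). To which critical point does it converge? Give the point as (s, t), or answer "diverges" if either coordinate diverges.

(-3, 1)

V is separable, so gradient descent decouples: s follows -∂V/∂s, t follows -∂V/∂t.
∂V/∂s = 12(s - 2)(s - 1)(s + 3); at s=-2 this is 144, so s decreases.
∂V/∂t = 6(t - 1)(t + 2); at t=-1 this is -12, so t increases.
s converges to its nearest critical value -3 (a local min of the s-part); t converges to 1. The iterate converges to (-3, 1).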